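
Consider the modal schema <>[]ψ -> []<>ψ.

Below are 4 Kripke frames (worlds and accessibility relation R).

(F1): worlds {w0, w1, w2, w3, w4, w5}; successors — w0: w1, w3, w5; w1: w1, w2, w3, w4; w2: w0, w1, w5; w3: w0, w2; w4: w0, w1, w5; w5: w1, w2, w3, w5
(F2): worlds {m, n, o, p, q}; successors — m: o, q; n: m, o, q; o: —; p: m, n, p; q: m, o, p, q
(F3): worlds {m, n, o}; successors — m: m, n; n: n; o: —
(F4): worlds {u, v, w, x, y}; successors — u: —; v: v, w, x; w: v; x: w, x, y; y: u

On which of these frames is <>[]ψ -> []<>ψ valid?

(F1), (F3)

Frame correspondent (Sahlqvist): forall x forall y forall z (Rxy & Rxz -> exists w (Ryw & Rzw)) — i.e. convergence.
(F1): condition met.
(F2): fails — Rmo and Rmo but o and o have no common successor.
(F3): condition met.
(F4): fails — Rvw and Rvx but w and x have no common successor.
Valid on: (F1), (F3).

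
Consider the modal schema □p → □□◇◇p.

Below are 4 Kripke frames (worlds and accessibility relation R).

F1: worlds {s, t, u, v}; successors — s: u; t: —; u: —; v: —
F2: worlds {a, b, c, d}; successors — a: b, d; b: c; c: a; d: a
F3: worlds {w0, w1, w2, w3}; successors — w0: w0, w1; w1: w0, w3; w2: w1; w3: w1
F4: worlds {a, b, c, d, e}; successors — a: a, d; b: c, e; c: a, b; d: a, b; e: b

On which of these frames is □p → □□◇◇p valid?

The schema corresponds to a generalized confluence (Geach) condition: ∀x ∀z (xR²z → ∃w (xRw ∧ zR²w)).
F1: ✓.
F2: fails — aR²a but no w with aRw and aR²w.
F3: fails — w2R²w3 but no w with w2Rw and w3R²w.
F4: fails — bR²a but no w with bRw and aR²w.

F1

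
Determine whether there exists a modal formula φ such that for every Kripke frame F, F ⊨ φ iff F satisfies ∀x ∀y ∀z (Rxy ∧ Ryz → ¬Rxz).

Not definable by any modal formula

Modal frame validity is preserved under surjective bounded morphisms.
The 3-cycle (worlds a,b,c with a→b→c→a) is intransitive. Mapping every world to a single reflexive point • is a surjective bounded morphism; the reflexive point is not intransitive (R••∧R•• but R••).
So no modal formula (or set of formulas) defines exactly the intransitive frames.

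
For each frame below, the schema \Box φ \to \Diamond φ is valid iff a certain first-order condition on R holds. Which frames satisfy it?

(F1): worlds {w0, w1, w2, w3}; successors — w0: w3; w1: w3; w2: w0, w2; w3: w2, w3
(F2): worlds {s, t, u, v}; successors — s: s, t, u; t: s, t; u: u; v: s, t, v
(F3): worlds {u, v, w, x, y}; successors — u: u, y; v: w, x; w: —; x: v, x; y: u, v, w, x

(F1), (F2)

The schema corresponds to seriality: \forall x \exists y Rxy.
(F1): holds.
(F2): holds.
(F3): fails — world w has no successor.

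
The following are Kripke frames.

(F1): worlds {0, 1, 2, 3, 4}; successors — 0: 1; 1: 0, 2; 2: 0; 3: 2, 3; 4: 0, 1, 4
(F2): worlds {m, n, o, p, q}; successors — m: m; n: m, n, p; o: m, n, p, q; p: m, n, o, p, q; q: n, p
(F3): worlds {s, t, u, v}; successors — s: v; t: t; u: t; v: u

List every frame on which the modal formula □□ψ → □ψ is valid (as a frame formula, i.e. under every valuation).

(F2)

This is the axiom for density; its first-order frame correspondent is ∀x ∀y (Rxy → ∃z (Rxz ∧ Rzy)).
(F1): fails — R12 but no z with R1z and Rz2.
(F2): holds.
(F3): fails — Rvu but no z with Rvz and Rzu.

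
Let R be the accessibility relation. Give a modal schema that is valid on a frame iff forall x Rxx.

□p → p

A defining formula is □p → p (the T axiom).
Suppose □p→p is valid. At any x set V(p)={w : Rxw}. Then □p holds at x, so p holds at x, i.e. Rxx.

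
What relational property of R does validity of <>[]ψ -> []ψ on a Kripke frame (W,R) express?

This is a form of the 5 axiom.
Its frame correspondent is the Euclidean property — forall x forall y forall z (Rxy & Rxz -> Ryz).

the Euclidean property: forall x forall y forall z (Rxy & Rxz -> Ryz)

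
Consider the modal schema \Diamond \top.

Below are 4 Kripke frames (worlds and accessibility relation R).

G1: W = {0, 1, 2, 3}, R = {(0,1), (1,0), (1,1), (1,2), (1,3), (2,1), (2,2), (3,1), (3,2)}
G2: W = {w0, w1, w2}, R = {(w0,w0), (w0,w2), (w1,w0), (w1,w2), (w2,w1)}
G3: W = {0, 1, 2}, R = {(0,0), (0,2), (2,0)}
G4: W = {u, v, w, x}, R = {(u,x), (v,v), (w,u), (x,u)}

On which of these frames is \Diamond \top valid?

G1, G2, G4

This is the axiom for seriality; its first-order frame correspondent is \forall x \exists y Rxy.
G1: condition met.
G2: condition met.
G3: fails — world 1 has no successor.
G4: condition met.
Valid on: G1, G2, G4.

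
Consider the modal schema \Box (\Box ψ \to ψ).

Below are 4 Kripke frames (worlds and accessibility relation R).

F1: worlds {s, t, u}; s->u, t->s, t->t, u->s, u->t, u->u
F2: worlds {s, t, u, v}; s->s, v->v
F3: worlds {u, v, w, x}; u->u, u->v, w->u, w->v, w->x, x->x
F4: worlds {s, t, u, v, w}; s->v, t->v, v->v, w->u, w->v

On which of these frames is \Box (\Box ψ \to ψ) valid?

F2

The schema corresponds to shift-reflexivity: \forall x \forall y (Rxy \to Ryy).
F1: fails — Rus but not Rss.
F2: holds.
F3: fails — Ruv but not Rvv.
F4: fails — Rwu but not Ruu.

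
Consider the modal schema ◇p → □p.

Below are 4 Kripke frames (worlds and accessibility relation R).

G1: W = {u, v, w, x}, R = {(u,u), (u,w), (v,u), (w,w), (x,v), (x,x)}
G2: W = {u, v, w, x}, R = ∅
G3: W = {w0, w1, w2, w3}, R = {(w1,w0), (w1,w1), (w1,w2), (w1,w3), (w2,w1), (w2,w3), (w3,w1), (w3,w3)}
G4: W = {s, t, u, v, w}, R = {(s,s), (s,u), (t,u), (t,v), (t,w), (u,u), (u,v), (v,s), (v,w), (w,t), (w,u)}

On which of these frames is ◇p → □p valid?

G2

This is the axiom for partial functionality; its first-order frame correspondent is ∀x ∀y ∀z (Rxy ∧ Rxz → y = z).
G1: fails — u sees both u and w.
G2: satisfies the condition.
G3: fails — w1 sees both w0 and w1.
G4: fails — s sees both s and u.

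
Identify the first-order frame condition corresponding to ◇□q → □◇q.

convergence: ∀x ∀y ∀z (Rxy ∧ Rxz → ∃w (Ryw ∧ Rzw))

Suppose ◇□q→□◇q is valid. Take Rxy, Rxz and set V(q)={w : Ryw}. Then □q at y so ◇□q at x, so □◇q at x, so ◇q at z, giving w with Rzw and Ryw.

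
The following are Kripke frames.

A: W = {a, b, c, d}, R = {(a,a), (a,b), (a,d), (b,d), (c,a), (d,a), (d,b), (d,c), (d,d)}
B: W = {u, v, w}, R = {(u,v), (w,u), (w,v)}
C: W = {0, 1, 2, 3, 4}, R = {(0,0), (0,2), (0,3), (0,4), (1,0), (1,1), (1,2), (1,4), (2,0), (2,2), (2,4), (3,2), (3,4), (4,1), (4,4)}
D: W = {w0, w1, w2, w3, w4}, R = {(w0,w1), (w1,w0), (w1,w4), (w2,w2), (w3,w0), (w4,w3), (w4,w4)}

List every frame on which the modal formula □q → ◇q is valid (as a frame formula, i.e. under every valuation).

This is the axiom for seriality; its first-order frame correspondent is ∀x ∃y Rxy.
A: holds.
B: fails — world v has no successor.
C: holds.
D: holds.

A, C, D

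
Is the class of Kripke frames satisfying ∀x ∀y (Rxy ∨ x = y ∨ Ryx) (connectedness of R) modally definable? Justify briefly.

Any modally definable frame class is closed under disjoint unions.
Take 4 disjoint single-world reflexive frames: each is trivially connected, but their disjoint union has 4 worlds with no edge between distinct components, so it is not connected.
So no modal formula (or set of formulas) defines exactly the connected frames.

Not modally definable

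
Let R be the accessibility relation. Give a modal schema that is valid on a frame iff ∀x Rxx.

This is reflexivity; the standard corresponding axiom is T: □p → p.
Suppose □p→p is valid. At any x set V(p)={w : Rxw}. Then □p holds at x, so p holds at x, i.e. Rxx.

□p → p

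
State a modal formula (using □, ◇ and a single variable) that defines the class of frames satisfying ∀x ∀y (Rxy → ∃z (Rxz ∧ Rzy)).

The condition is density. The C4 schema □□s → □s defines it.
Suppose □□s→□s is valid. Take Rxy and set V(s)={w : xR²w}. Then □□s at x, so □s at x, so s at y, i.e. ∃z(Rxz∧Rzy).

□□s → □s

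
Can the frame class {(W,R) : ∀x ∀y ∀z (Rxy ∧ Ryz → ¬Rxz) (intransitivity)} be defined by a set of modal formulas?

If a class were modally definable it would be closed under surjective bounded morphisms (Goldblatt–Thomason).
The 5-cycle (worlds a,b,c,d,e with a→b→c→d→e→a) is intransitive. Mapping every world to a single reflexive point • is a surjective bounded morphism; the reflexive point is not intransitive (R••∧R•• but R••).
So no modal formula (or set of formulas) defines exactly the intransitive frames.

Not definable by any modal formula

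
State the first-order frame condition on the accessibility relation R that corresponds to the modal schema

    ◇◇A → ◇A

∀x ∀y (xR²y → ∃w (y = w ∧ xRw))

This is a Sahlqvist (Geach-type) schema ◇^2□^0A → □^0◇^1A.
First-order correspondent: ∀x ∀y (xR²y → ∃w (y = w ∧ xRw)).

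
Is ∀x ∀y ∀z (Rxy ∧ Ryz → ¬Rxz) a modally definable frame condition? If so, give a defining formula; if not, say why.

Modal frame validity is preserved under surjective bounded morphisms.
The 5-cycle (worlds a,b,c,d,e with a→b→c→d→e→a) is intransitive. Mapping every world to a single reflexive point • is a surjective bounded morphism; the reflexive point is not intransitive (R••∧R•• but R••).
So no modal formula (or set of formulas) defines exactly the intransitive frames.

Not definable by any modal formula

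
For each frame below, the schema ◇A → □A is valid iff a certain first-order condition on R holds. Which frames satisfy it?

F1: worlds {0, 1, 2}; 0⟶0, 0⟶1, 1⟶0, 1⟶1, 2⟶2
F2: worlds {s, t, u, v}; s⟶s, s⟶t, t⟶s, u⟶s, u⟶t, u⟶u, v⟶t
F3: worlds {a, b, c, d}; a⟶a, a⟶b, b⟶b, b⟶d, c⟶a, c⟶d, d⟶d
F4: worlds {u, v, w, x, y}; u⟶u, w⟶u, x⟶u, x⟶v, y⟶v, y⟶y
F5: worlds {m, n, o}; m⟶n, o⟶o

F5

This is the axiom for partial functionality; its first-order frame correspondent is ∀x ∀y ∀z (Rxy ∧ Rxz → y = z).
F1: fails — 0 sees both 0 and 1.
F2: fails — s sees both s and t.
F3: fails — a sees both a and b.
F4: fails — x sees both u and v.
F5: holds.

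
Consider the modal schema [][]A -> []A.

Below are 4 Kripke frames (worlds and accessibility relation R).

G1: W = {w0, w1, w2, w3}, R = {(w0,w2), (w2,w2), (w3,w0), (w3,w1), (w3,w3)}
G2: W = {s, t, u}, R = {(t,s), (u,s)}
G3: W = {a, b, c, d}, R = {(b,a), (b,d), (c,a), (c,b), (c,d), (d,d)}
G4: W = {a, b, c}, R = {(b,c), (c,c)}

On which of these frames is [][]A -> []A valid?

G1, G4

Frame correspondent (Sahlqvist): forall x forall y (Rxy -> exists z (Rxz & Rzy)) — i.e. density.
G1: condition met.
G2: fails — Rus but no z with Ruz and Rzs.
G3: fails — Rba but no z with Rbz and Rza.
G4: condition met.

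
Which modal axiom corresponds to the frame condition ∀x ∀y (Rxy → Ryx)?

ψ → □◇ψ

The condition is symmetry. The B schema ψ → □◇ψ defines it.
Suppose ψ→□◇ψ is valid. Take Rxy and set V(ψ)={x}. Then ψ at x, so □◇ψ at x, so ◇ψ at y, so some z with Ryz has ψ; z=x, i.e. Ryx.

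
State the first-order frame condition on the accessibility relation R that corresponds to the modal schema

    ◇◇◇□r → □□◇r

∀x ∀y ∀z ((xR³y ∧ xR²z) → ∃w (yRw ∧ zRw))

This is a Sahlqvist (Geach-type) schema ◇^3□^1r → □^2◇^1r.
Minimal-valuation argument: fix x; take any y with xR^3y and any z with xR^2z. Set V(r) to the set of worlds R-reachable from y in exactly 1 step. Then □^1r holds at y, so the antecedent holds at x; validity forces ◇^1r at z, giving a w with zR^1w and yR^1w.
First-order correspondent: ∀x ∀y ∀z ((xR³y ∧ xR²z) → ∃w (yRw ∧ zRw)).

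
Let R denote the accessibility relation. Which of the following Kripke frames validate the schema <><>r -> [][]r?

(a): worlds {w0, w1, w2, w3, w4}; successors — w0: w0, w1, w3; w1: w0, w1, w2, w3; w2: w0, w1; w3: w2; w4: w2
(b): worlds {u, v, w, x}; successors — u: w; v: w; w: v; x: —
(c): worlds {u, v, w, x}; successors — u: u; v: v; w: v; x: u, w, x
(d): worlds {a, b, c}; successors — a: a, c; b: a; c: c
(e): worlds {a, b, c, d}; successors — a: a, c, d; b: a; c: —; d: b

The schema corresponds to a generalized confluence (Geach) condition: forall x forall y forall z ((x R^2 y & x R^2 z) -> exists w (y = w & z = w)).
(a): fails — w0R²w0, w0R²w1 but w0 ≠ w1.
(b): ✓.
(c): fails — xR²u, xR²v but u ≠ v.
(d): fails — aR²a, aR²c but a ≠ c.
(e): fails — aR²a, aR²b but a ≠ b.

(b)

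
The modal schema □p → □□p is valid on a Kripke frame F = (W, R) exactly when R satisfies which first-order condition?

transitivity: ∀x ∀y ∀z (Rxy ∧ Ryz → Rxz)

Suppose □p→□□p is valid. Take Rxy, Ryz and set V(p)={w : Rxw}. Then □p at x, so □□p at x, so □p at y, so p at z, i.e. Rxz.
Conversely, on a frame with transitivity the schema holds at every world under every valuation.
Frame condition: ∀x ∀y ∀z (Rxy ∧ Ryz → Rxz).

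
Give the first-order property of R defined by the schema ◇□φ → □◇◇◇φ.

This is a Sahlqvist (Geach-type) schema ◇^1□^1φ → □^1◇^3φ.
First-order correspondent: ∀x ∀y ∀z ((xRy ∧ xRz) → ∃w (yRw ∧ zR³w)).

∀x ∀y ∀z ((xRy ∧ xRz) → ∃w (yRw ∧ zR³w))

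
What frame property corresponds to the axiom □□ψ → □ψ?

This is the C4 axiom.
Its frame correspondent is density — ∀x ∀y (Rxy → ∃z (Rxz ∧ Rzy)).

density: ∀x ∀y (Rxy → ∃z (Rxz ∧ Rzy))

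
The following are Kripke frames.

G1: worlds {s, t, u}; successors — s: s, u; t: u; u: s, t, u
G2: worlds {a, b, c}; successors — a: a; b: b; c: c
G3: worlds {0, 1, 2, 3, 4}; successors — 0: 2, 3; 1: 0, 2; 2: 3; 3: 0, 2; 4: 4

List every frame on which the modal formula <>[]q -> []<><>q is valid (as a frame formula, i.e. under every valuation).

This is the axiom for a generalized confluence (Geach) condition; its first-order frame correspondent is forall x forall y forall z ((xRy & xRz) -> exists w (yRw & z R^2 w)).
G1: satisfies the condition.
G2: satisfies the condition.
G3: fails — 0R2, 0R2 but no w with 2Rw and 2R²w.
Valid on: G1, G2.

G1, G2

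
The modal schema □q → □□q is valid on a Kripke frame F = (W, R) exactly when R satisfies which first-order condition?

transitivity

Suppose □q→□□q is valid. Take Rxy, Ryz and set V(q)={w : Rxw}. Then □q at x, so □□q at x, so □q at y, so q at z, i.e. Rxz.
Conversely, any frame satisfying ∀x ∀y ∀z (Rxy ∧ Ryz → Rxz) validates the schema.
Frame condition: ∀x ∀y ∀z (Rxy ∧ Ryz → Rxz).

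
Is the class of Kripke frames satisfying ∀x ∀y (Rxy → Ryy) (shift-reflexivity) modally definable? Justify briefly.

Yes, by □(□r → r)

This is a Sahlqvist condition; the T□ axiom □(□r → r) defines it.
Suppose □(□r→r) is valid. Take Rxy and set V(r)={w : Ryw}. Then at y, □r holds; since □(□r→r) at x, □r→r at y, so r at y, i.e. Ryy.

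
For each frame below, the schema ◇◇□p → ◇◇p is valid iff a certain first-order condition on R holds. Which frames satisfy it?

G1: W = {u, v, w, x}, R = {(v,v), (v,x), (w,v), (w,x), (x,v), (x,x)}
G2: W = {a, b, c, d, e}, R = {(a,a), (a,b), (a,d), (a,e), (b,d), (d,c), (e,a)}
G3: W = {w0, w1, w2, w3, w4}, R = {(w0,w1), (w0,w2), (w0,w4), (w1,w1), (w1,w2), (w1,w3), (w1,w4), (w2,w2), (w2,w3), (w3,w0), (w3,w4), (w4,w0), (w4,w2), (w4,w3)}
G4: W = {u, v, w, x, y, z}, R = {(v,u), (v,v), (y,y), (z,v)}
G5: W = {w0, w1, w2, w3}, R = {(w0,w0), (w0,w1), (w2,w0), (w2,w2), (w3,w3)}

Frame correspondent (Sahlqvist): ∀x ∀y (xR²y → ∃w (yRw ∧ xR²w)) — i.e. a generalized confluence (Geach) condition.
G1: ✓.
G2: fails — aR²c but no w with cRw and aR²w.
G3: ✓.
G4: fails — vR²u but no t with uRt and vR²t.
G5: fails — w0R²w1 but no w with w1Rw and w0R²w.

G1, G3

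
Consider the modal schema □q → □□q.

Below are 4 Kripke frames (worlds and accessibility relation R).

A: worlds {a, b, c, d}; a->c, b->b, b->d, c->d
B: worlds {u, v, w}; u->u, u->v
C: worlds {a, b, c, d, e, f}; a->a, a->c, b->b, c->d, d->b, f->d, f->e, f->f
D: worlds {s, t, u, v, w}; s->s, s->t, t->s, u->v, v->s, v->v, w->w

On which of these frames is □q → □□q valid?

Frame correspondent (Sahlqvist): ∀x ∀y ∀z (Rxy ∧ Ryz → Rxz) — i.e. transitivity.
A: fails — Rac and Rcd but not Rad.
B: holds.
C: fails — Rcd and Rdb but not Rcb.
D: fails — Ruv and Rvs but not Rus.
Valid on: B.

B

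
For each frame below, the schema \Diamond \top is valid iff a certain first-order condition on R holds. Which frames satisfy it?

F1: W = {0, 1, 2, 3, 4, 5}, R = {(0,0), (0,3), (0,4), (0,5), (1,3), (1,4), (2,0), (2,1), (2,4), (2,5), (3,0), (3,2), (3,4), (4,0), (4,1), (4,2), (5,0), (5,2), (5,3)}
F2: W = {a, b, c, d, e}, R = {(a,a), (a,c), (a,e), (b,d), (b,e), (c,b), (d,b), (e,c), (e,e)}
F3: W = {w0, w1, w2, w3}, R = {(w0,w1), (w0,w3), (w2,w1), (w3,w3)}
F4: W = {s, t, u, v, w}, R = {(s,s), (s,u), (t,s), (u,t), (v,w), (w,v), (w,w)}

F1, F2, F4

Frame correspondent (Sahlqvist): \forall x \exists y Rxy — i.e. seriality.
F1: satisfies the condition.
F2: satisfies the condition.
F3: fails — world w1 has no successor.
F4: satisfies the condition.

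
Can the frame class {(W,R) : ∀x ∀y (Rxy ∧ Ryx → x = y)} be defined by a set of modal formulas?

Any modally definable frame class is closed under surjective bounded morphisms.
The 8-cycle (worlds 0,1,2,3,4,5,6,7 with 0→1→2→3→4→5→6→7→0) is antisymmetric. Sending even-indexed worlds to s and odd-indexed worlds to t is a surjective bounded morphism onto the two-world frame with s↔t, which is not antisymmetric.
So the class is not modally definable.

No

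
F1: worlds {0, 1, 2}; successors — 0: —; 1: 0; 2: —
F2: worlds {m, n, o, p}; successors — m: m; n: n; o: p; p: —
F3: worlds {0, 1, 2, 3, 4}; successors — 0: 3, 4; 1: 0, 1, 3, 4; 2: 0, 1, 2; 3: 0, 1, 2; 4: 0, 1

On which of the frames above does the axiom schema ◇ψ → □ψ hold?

F1, F2

The schema corresponds to partial functionality: ∀x ∀y ∀z (Rxy ∧ Rxz → y = z).
F1: satisfies the condition.
F2: satisfies the condition.
F3: fails — 0 sees both 3 and 4.
Valid on: F1, F2.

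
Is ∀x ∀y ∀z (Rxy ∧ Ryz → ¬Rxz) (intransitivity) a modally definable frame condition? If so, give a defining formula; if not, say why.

Modal frame validity is preserved under surjective bounded morphisms.
The 5-cycle (worlds s,t,u,v,w with s→t→u→v→w→s) is intransitive. Mapping every world to a single reflexive point • is a surjective bounded morphism; the reflexive point is not intransitive (R••∧R•• but R••).
So no modal formula (or set of formulas) defines exactly the intransitive frames.

Not definable by any modal formula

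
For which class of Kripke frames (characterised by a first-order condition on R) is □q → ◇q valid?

seriality

Suppose □q→◇q is valid. At any x set V(q)=W. Then □q at x, so ◇q at x, so x has a successor.
The converse is a direct semantic check.
So the correspondent is seriality.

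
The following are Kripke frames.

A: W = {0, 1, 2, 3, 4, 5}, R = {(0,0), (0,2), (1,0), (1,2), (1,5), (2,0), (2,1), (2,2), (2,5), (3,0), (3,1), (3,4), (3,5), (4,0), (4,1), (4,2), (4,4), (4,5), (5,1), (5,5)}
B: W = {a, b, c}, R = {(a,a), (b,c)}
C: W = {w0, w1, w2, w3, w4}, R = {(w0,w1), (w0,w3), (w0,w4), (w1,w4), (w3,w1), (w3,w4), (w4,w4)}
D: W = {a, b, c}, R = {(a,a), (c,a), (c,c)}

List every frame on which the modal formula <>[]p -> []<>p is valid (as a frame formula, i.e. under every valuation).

Frame correspondent (Sahlqvist): forall x forall y forall z (Rxy & Rxz -> exists w (Ryw & Rzw)) — i.e. convergence.
A: fails — R15 and R10 but 5 and 0 have no common successor.
B: fails — Rbc and Rbc but c and c have no common successor.
C: ✓.
D: ✓.
Valid on: C, D.

C, D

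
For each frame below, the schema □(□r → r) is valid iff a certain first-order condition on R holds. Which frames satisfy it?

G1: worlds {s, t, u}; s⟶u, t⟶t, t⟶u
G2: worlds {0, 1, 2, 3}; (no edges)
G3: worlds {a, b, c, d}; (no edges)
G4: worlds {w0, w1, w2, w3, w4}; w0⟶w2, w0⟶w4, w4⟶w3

G2, G3

Frame correspondent (Sahlqvist): ∀x ∀y (Rxy → Ryy) — i.e. shift-reflexivity.
G1: fails — Rsu but not Ruu.
G2: ✓.
G3: ✓.
G4: fails — Rw0w2 but not Rw2w2.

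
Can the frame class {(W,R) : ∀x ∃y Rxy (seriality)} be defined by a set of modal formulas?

Yes — defined by □r → ◇r

The condition is seriality. A defining modal formula is □r → ◇r.
Suppose □r→◇r is valid. At any x set V(r)=W. Then □r at x, so ◇r at x, so x has a successor.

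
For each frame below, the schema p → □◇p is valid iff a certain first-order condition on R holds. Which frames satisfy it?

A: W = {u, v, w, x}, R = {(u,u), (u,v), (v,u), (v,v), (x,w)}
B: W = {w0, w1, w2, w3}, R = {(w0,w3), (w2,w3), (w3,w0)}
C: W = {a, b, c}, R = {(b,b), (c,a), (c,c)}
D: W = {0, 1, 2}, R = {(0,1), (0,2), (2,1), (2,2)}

none

Frame correspondent (Sahlqvist): ∀x ∀y (Rxy → Ryx) — i.e. symmetry.
A: fails — Rxw but not Rwx.
B: fails — Rw2w3 but not Rw3w2.
C: fails — Rca but not Rac.
D: fails — R01 but not R10.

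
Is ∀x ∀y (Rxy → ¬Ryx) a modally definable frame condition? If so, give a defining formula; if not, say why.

No — not modally definable

If a class were modally definable it would be closed under surjective bounded morphisms (Goldblatt–Thomason).
The 4-cycle (worlds w0,w1,w2,w3 with w0→w1→w2→w3→w0) is asymmetric. Mapping every world to a single reflexive point • is a surjective bounded morphism, and the reflexive point is not asymmetric (R•• but asymmetry requires ¬R••).
So the class is not modally definable.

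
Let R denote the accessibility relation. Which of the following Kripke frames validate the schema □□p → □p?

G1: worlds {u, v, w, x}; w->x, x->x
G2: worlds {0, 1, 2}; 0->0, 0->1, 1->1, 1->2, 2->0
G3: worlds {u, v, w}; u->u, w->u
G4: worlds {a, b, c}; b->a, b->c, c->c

The schema corresponds to density: ∀x ∀y (Rxy → ∃z (Rxz ∧ Rzy)).
G1: condition met.
G2: condition met.
G3: condition met.
G4: fails — Rba but no z with Rbz and Rza.
Valid on: G1, G2, G3.

G1, G2, G3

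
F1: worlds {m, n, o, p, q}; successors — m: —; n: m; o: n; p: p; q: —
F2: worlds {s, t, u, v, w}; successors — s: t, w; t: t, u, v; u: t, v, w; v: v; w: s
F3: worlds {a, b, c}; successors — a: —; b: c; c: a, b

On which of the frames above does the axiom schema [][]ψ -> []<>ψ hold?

F2

The schema corresponds to a generalized confluence (Geach) condition: forall x forall z (xRz -> exists w (x R^2 w & zRw)).
F1: fails — nRm but no w with nR²w and mRw.
F2: ✓.
F3: fails — cRa but no w with cR²w and aRw.
Valid on: F2.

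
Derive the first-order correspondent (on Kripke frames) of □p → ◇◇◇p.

∀x ∃w (xRw ∧ xR³w)

This is a Sahlqvist (Geach-type) schema ◇^0□^1p → □^0◇^3p.
Minimal-valuation argument: fix x; take any y with xR^0y and any z with xR^0z. Set V(p) to the set of worlds R-reachable from y in exactly 1 step. Then □^1p holds at y, so the antecedent holds at x; validity forces ◇^3p at z, giving a w with zR^3w and yR^1w.
First-order correspondent: ∀x ∃w (xRw ∧ xR³w).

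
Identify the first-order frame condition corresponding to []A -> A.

Reflexivity

Suppose □A→A is valid. At any x set V(A)={w : Rxw}. Then □A holds at x, so A holds at x, i.e. Rxx.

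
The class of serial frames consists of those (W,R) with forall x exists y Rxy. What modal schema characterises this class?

This is seriality; the standard corresponding axiom is D: □r → ◇r.
Suppose □r→◇r is valid. At any x set V(r)=W. Then □r at x, so ◇r at x, so x has a successor.

□r → ◇r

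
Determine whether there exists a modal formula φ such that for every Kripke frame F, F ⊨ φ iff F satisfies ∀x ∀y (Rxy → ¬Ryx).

Not modally definable

Any modally definable frame class is closed under surjective bounded morphisms.
The 5-cycle (worlds s,t,u,v,w with s→t→u→v→w→s) is asymmetric. Mapping every world to a single reflexive point • is a surjective bounded morphism, and the reflexive point is not asymmetric (R•• but asymmetry requires ¬R••).
So no modal formula (or set of formulas) defines exactly the asymmetric frames.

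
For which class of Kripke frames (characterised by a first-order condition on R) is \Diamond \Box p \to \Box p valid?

the Euclidean property: \forall x \forall y \forall z (Rxy \wedge Rxz \to Ryz)

Replacing p by ¬p and contraposing gives the equivalent schema ◇p → □◇p.
Suppose ◇p→□◇p is valid. Take Rxy, Rxz and set V(p)={y}. Then ◇p at x, so □◇p at x, so ◇p at z, so some w with Rzw has p; w=y, i.e. Rzy. By symmetry of the argument, Ryz.
The converse is a direct semantic check.
Frame condition: \forall x \forall y \forall z (Rxy \wedge Rxz \to Ryz).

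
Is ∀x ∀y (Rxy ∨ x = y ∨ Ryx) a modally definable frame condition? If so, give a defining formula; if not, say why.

Modal frame validity is preserved under disjoint unions.
Take 2 disjoint single-world reflexive frames: each is trivially connected, but their disjoint union has 2 worlds with no edge between distinct components, so it is not connected.
So the class is not modally definable.

Not modally definable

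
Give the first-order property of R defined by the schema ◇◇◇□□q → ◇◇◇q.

∀x ∀y (xR³y → ∃w (yR²w ∧ xR³w))

This is a Sahlqvist (Geach-type) schema ◇^3□^2q → □^0◇^3q.
Minimal-valuation argument: fix x; take any y with xR^3y and any z with xR^0z. Set V(q) to the set of worlds R-reachable from y in exactly 2 steps. Then □^2q holds at y, so the antecedent holds at x; validity forces ◇^3q at z, giving a w with zR^3w and yR^2w.
First-order correspondent: ∀x ∀y (xR³y → ∃w (yR²w ∧ xR³w)).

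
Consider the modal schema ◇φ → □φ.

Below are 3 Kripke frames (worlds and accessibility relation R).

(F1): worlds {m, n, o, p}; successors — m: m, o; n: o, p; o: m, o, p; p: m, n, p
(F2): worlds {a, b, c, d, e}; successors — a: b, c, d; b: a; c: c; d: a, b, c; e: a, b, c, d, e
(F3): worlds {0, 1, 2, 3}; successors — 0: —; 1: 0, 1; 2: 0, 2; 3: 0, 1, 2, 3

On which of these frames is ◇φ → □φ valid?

none

The schema corresponds to partial functionality: ∀x ∀y ∀z (Rxy ∧ Rxz → y = z).
(F1): fails — m sees both m and o.
(F2): fails — a sees both b and c.
(F3): fails — 1 sees both 0 and 1.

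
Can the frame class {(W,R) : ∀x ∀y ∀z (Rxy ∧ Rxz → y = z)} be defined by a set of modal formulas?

Yes, by ◇r → □r

The condition is partial functionality. A defining modal formula is ◇r → □r.
Suppose ◇r→□r is valid. Take Rxy, Rxz and set V(r)={y}. Then ◇r at x, so □r at x, so r at z, i.e. z=y.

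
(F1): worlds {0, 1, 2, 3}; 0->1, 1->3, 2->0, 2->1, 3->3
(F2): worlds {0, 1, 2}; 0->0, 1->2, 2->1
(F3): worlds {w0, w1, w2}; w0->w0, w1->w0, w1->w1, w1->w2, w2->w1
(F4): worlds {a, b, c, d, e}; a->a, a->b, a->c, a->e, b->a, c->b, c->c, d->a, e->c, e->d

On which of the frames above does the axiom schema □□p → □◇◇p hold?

This is the axiom for a generalized confluence (Geach) condition; its first-order frame correspondent is ∀x ∀z (xRz → ∃w (xR²w ∧ zR²w)).
(F1): holds.
(F2): fails — 1R2 but no w with 1R²w and 2R²w.
(F3): holds.
(F4): holds.

(F1), (F3), (F4)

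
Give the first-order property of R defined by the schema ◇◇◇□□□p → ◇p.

This is a Sahlqvist (Geach-type) schema ◇^3□^3p → □^0◇^1p.
Minimal-valuation argument: fix x; take any y with xR^3y and any z with xR^0z. Set V(p) to the set of worlds R-reachable from y in exactly 3 steps. Then □^3p holds at y, so the antecedent holds at x; validity forces ◇^1p at z, giving a w with zR^1w and yR^3w.
First-order correspondent: ∀x ∀y (xR³y → ∃w (yR³w ∧ xRw)).

∀x ∀y (xR³y → ∃w (yR³w ∧ xRw))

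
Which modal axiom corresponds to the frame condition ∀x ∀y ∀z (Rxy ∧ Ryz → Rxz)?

This is transitivity; the standard corresponding axiom is 4: □s → □□s.
Suppose □s→□□s is valid. Take Rxy, Ryz and set V(s)={w : Rxw}. Then □s at x, so □□s at x, so □s at y, so s at z, i.e. Rxz.

□s → □□s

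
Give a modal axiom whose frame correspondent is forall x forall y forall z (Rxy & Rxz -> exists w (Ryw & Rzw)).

This is convergence; the standard corresponding axiom is .2: ◇□q → □◇q.
Suppose ◇□q→□◇q is valid. Take Rxy, Rxz and set V(q)={w : Ryw}. Then □q at y so ◇□q at x, so □◇q at x, so ◇q at z, giving w with Rzw and Ryw.

◇□q → □◇q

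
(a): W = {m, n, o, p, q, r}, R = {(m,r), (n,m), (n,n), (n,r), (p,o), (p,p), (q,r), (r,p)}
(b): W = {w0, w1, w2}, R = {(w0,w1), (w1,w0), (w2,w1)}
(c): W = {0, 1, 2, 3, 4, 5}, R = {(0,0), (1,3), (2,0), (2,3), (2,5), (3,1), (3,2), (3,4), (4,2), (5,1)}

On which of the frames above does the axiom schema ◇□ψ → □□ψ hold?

This is the axiom for a generalized confluence (Geach) condition; its first-order frame correspondent is ∀x ∀y ∀z ((xRy ∧ xR²z) → ∃w (yRw ∧ z = w)).
(a): fails — nRm, nR²m but no w with mRw and m=w.
(b): holds.
(c): fails — 2R0, 2R²1 but no w with 0Rw and 1=w.

(b)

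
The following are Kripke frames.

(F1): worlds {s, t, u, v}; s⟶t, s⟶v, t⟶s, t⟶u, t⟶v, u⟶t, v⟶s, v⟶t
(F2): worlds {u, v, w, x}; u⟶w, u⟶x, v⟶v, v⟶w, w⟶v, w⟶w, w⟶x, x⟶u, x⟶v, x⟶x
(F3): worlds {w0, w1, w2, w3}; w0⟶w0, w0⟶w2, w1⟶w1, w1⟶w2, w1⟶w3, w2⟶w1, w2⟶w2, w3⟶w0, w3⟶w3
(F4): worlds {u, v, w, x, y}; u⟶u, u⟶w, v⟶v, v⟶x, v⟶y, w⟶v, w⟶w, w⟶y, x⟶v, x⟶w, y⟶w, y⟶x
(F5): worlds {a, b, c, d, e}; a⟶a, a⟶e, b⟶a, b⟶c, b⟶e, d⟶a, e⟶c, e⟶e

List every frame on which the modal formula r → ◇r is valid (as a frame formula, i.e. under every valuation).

The schema corresponds to reflexivity: ∀x Rxx.
(F1): fails — world s does not see itself.
(F2): fails — world u does not see itself.
(F3): condition met.
(F4): fails — world x does not see itself.
(F5): fails — world b does not see itself.

(F3)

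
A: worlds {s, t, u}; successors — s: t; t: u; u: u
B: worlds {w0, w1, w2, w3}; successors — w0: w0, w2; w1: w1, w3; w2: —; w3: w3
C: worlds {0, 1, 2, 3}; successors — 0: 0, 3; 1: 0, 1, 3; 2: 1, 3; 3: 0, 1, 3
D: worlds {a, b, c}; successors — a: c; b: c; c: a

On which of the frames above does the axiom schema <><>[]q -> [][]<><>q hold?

The schema corresponds to a generalized confluence (Geach) condition: forall x forall y forall z ((x R^2 y & x R^2 z) -> exists w (yRw & z R^2 w)).
A: condition met.
B: fails — w0R²w0, w0R²w2 but no w with w0Rw and w2R²w.
C: condition met.
D: fails — aR²a, aR²a but no w with aRw and aR²w.
Valid on: A, C.

A, C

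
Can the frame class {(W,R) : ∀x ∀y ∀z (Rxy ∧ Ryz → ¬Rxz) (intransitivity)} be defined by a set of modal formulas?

No — not modally definable

Modal frame validity is preserved under surjective bounded morphisms.
The 5-cycle (worlds 0,1,2,3,4 with 0→1→2→3→4→0) is intransitive. Mapping every world to a single reflexive point • is a surjective bounded morphism; the reflexive point is not intransitive (R••∧R•• but R••).
So no modal formula (or set of formulas) defines exactly the intransitive frames.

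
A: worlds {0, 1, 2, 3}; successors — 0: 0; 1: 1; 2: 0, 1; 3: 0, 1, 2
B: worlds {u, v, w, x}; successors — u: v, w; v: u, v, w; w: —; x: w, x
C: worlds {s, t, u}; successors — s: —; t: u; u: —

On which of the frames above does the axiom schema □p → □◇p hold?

A

The schema corresponds to a generalized confluence (Geach) condition: ∀x ∀z (xRz → ∃w (xRw ∧ zRw)).
A: satisfies the condition.
B: fails — uRw but no t with uRt and wRt.
C: fails — tRu but no w with tRw and uRw.
Valid on: A.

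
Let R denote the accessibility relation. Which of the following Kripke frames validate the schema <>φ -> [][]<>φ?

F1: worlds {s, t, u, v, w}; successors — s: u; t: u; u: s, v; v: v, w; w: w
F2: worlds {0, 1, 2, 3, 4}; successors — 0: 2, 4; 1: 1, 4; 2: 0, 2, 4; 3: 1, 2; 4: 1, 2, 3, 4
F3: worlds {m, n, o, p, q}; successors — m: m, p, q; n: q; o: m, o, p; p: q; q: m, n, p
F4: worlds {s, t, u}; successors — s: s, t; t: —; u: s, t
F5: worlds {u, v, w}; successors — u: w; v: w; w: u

The schema corresponds to a generalized confluence (Geach) condition: forall x forall y forall z ((xRy & x R^2 z) -> exists w (y = w & zRw)).
F1: fails — sRu, sR²v but no w* with u=w* and vRw*.
F2: fails — 0R2, 0R²1 but no w with 2=w and 1Rw.
F3: fails — mRm, mR²n but no w with m=w and nRw.
F4: fails — sRs, sR²t but no w with s=w and tRw.
F5: satisfies the condition.
Valid on: F5.

F5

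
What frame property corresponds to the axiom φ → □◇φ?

symmetry

This schema is the B axiom.
It corresponds to symmetry: ∀x ∀y (Rxy → Ryx).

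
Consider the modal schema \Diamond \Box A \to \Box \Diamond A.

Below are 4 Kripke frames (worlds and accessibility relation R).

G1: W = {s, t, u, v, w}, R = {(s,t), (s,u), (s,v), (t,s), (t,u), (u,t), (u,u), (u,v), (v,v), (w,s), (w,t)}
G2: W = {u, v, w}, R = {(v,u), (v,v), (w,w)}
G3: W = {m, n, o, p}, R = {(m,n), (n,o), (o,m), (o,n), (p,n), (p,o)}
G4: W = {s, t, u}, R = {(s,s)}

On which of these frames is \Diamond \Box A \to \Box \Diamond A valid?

G4

This is the axiom for convergence; its first-order frame correspondent is \forall x \forall y \forall z (Rxy \wedge Rxz \to \exists w (Ryw \wedge Rzw)).
G1: fails — Rsv and Rst but v and t have no common successor.
G2: fails — Rvu and Rvu but u and u have no common successor.
G3: fails — Rom and Ron but m and n have no common successor.
G4: ✓.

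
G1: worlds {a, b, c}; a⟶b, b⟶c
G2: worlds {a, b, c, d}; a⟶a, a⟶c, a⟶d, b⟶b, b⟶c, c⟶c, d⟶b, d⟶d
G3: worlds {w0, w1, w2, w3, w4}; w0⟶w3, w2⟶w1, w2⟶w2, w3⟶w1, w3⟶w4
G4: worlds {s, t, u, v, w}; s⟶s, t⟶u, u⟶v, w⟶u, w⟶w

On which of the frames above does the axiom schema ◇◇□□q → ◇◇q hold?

G2

The schema corresponds to a generalized confluence (Geach) condition: ∀x ∀y (xR²y → ∃w (yR²w ∧ xR²w)).
G1: fails — aR²c but no w with cR²w and aR²w.
G2: holds.
G3: fails — w0R²w1 but no w with w1R²w and w0R²w.
G4: fails — tR²v but no w* with vR²w* and tR²w*.
Valid on: G2.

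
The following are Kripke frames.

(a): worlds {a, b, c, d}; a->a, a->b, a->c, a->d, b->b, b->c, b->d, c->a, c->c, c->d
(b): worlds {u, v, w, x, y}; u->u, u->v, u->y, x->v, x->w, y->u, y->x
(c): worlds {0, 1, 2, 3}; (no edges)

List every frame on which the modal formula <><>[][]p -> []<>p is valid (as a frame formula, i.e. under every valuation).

Frame correspondent (Sahlqvist): forall x forall y forall z ((x R^2 y & xRz) -> exists w (y R^2 w & zRw)) — i.e. a generalized confluence (Geach) condition.
(a): fails — aR²a, aRd but no w with aR²w and dRw.
(b): fails — uR²u, uRv but no t with uR²t and vRt.
(c): condition met.

(c)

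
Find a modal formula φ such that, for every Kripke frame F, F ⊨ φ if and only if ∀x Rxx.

□s → s

This is reflexivity; the standard corresponding axiom is T: □s → s.
Suppose □s→s is valid. At any x set V(s)={w : Rxw}. Then □s holds at x, so s holds at x, i.e. Rxx.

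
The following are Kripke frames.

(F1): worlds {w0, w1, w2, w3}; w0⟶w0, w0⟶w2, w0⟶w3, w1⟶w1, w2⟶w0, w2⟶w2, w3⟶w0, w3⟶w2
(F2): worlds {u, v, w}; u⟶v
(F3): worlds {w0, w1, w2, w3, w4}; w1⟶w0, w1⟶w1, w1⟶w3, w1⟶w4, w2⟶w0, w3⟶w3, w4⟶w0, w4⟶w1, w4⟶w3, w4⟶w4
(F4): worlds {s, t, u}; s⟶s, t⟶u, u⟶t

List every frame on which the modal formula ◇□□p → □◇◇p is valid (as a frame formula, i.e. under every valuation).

Frame correspondent (Sahlqvist): ∀x ∀y ∀z ((xRy ∧ xRz) → ∃w (yR²w ∧ zR²w)) — i.e. a generalized confluence (Geach) condition.
(F1): holds.
(F2): fails — uRv, uRv but no t with vR²t and vR²t.
(F3): fails — w1Rw0, w1Rw0 but no w with w0R²w and w0R²w.
(F4): holds.

(F1), (F4)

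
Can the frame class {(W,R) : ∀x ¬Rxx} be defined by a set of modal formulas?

No — not modally definable

Any modally definable frame class is closed under surjective bounded morphisms.
The 3-cycle (worlds s,t,u with s→t→u→s) is irreflexive, and the map sending every world to a single reflexive point • is a surjective bounded morphism (forth: every edge maps to (•,•); back: every world has a successor). So any modal formula valid on the 3-cycle is also valid on the reflexive point, which is not irreflexive.
So the class is not modally definable.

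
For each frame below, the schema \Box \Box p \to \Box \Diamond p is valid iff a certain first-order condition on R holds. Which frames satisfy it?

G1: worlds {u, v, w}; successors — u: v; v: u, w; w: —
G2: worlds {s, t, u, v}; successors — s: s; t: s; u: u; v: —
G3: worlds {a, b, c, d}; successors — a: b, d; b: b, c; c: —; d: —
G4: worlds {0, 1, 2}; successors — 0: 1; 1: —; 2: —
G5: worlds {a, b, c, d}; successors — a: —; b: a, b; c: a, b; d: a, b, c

The schema corresponds to a generalized confluence (Geach) condition: \forall x \forall z (xRz \to \exists w (x R^2 w \wedge zRw)).
G1: fails — vRw but no t with vR²t and wRt.
G2: holds.
G3: fails — aRd but no w with aR²w and dRw.
G4: fails — 0R1 but no w with 0R²w and 1Rw.
G5: fails — bRa but no w with bR²w and aRw.
Valid on: G2.

G2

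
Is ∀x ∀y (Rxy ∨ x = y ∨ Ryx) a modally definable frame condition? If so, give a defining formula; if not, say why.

Not definable by any modal formula

If a class were modally definable it would be closed under disjoint unions (Goldblatt–Thomason).
Take 4 disjoint single-world reflexive frames: each is trivially connected, but their disjoint union has 4 worlds with no edge between distinct components, so it is not connected.
Hence connectedness of R is not modally definable.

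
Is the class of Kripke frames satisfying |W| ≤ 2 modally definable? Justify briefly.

No

Any modally definable frame class is closed under disjoint unions.
Any modal formula valid on each of 3 disjoint one-world frames is valid on their disjoint union (validity is preserved under disjoint unions). Each one-world frame has |W|=1≤2, but the union has |W|=3.
Hence having at most 2 worlds is not modally definable.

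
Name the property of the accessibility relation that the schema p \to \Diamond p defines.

reflexivity

This is frame-equivalent to □p → p (substitute ¬p for p and contrapose).
Suppose □p→p is valid. At any x set V(p)={w : Rxw}. Then □p holds at x, so p holds at x, i.e. Rxx.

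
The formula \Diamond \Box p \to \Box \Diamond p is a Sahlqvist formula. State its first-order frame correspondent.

This is the .2 axiom.
Its frame correspondent is convergence — \forall x \forall y \forall z (Rxy \wedge Rxz \to \exists w (Ryw \wedge Rzw)).

convergence: \forall x \forall y \forall z (Rxy \wedge Rxz \to \exists w (Ryw \wedge Rzw))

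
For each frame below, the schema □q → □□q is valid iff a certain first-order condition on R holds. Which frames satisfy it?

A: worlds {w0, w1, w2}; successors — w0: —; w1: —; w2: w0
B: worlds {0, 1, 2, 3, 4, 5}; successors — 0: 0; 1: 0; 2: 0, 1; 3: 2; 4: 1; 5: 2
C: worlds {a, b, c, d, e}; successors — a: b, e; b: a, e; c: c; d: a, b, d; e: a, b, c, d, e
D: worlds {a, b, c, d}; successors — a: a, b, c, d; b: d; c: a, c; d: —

A

The schema corresponds to transitivity: ∀x ∀y ∀z (Rxy ∧ Ryz → Rxz).
A: condition met.
B: fails — R32 and R20 but not R30.
C: fails — Rab and Rba but not Raa.
D: fails — Rca and Rab but not Rcb.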